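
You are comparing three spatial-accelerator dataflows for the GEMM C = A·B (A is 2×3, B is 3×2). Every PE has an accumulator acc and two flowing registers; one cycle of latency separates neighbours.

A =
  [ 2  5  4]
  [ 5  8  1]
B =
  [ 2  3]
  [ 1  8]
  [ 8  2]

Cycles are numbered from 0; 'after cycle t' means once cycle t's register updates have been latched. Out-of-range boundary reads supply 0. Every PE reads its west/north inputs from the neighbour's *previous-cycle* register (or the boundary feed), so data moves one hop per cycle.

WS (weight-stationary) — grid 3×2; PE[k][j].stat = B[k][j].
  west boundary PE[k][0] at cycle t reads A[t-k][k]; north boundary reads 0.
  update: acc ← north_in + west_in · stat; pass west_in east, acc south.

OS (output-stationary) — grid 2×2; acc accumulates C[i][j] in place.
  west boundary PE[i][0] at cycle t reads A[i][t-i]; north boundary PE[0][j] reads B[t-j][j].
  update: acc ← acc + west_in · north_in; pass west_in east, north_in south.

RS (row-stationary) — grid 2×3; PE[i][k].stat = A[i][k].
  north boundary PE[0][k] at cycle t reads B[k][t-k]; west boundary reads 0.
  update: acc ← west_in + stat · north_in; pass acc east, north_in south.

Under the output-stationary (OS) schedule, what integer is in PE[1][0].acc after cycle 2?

OS 2×2: PE[1][0] cycle-by-cycle (with neighbour feeds):
  c0 r0c0: 4 / 2 / 2
  c0 r1c0: 0 / 0 / 0
  c1 r0c0: 9 / 5 / 1
  c1 r1c0: 10 / 5 / 2
  c2 r0c0: 41 / 4 / 8
  c2 r1c0: 18 / 8 / 1

PE[1][0].acc = 18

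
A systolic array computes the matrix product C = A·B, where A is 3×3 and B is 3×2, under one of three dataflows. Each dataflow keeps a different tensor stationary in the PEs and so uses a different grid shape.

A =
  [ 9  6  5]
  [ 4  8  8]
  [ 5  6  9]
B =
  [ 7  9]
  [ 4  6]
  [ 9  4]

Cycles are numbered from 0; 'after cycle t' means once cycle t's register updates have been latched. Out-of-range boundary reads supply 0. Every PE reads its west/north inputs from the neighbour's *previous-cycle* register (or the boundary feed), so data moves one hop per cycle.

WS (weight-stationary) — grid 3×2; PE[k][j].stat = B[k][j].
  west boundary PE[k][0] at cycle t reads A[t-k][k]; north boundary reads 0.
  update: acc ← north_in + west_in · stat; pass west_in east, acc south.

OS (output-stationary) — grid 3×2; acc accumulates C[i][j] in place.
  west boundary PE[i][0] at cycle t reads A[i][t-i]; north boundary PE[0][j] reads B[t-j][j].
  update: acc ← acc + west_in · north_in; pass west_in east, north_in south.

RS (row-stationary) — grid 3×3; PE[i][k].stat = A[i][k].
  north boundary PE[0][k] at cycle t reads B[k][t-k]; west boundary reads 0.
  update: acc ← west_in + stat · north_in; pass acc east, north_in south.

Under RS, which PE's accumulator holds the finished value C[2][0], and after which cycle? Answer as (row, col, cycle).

RS: C[2][0] accumulates in PE[2][2]:
  [0] (2,2) acc=0 (h:0 v:0)
  [1] (2,2) acc=0 (h:0 v:0)
  [2] (2,2) acc=0 (h:0 v:0)
  [3] (2,2) acc=0 (h:0 v:0)
  [4] (2,2) acc=140 (h:140 v:9)

(row, col, cycle) = (2, 2, 4)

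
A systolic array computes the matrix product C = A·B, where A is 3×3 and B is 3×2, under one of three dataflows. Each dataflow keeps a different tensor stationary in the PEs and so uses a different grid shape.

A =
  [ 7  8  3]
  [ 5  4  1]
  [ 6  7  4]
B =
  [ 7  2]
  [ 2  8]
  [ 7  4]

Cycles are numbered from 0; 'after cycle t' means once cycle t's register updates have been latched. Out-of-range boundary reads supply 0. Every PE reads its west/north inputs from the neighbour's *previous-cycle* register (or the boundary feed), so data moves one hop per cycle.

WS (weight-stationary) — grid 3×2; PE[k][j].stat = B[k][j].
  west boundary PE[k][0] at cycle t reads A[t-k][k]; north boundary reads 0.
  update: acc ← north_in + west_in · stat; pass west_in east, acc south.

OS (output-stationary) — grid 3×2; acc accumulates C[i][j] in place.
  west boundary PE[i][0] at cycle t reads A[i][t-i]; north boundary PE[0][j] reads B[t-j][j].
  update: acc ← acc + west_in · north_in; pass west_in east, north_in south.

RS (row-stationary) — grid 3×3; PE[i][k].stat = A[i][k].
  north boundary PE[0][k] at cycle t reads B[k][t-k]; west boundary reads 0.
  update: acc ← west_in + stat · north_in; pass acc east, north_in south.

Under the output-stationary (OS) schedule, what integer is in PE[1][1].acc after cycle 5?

OS on a 3×2 grid — tracing PE[1][1] and its feeders:
  0: (0,1).acc=0  regs=<0,0>
  0: (1,0).acc=0  regs=<0,0>
  0: (1,1).acc=0  regs=<0,0>
  1: (0,1).acc=14  regs=<7,2>
  1: (1,0).acc=35  regs=<5,7>
  1: (1,1).acc=0  regs=<0,0>
  2: (0,1).acc=78  regs=<8,8>
  2: (1,0).acc=43  regs=<4,2>
  2: (1,1).acc=10  regs=<5,2>
  3: (0,1).acc=90  regs=<3,4>
  3: (1,0).acc=50  regs=<1,7>
  3: (1,1).acc=42  regs=<4,8>
  4: (0,1).acc=90  regs=<0,0>
  4: (1,0).acc=50  regs=<0,0>
  4: (1,1).acc=46  regs=<1,4>
  5: (0,1).acc=90  regs=<0,0>
  5: (1,0).acc=50  regs=<0,0>
  5: (1,1).acc=46  regs=<0,0>

PE[1][1].acc = 46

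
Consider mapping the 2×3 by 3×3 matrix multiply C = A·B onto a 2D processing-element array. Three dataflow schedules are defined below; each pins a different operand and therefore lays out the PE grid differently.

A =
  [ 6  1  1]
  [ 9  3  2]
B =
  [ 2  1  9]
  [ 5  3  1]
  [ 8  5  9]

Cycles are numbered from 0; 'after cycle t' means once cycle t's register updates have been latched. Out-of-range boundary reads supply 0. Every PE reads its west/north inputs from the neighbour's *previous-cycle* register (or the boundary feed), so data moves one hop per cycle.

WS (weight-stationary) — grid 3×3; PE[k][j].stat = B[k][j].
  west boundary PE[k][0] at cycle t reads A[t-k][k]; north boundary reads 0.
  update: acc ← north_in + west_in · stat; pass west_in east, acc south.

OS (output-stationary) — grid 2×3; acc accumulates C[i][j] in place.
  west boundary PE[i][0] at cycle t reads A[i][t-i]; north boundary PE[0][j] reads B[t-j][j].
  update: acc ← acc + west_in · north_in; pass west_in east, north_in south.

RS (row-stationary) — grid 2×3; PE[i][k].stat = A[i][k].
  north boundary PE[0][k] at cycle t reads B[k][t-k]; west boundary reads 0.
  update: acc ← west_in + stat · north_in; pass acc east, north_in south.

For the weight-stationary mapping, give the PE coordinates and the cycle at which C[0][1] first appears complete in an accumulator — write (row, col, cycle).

WS: C[0][1] accumulates in PE[2][1]:
  0: (2,1).acc=0  regs=<0,0>
  1: (2,1).acc=0  regs=<0,0>
  2: (2,1).acc=0  regs=<0,0>
  3: (2,1).acc=14  regs=<1,14>

(row, col, cycle) = (2, 1, 3)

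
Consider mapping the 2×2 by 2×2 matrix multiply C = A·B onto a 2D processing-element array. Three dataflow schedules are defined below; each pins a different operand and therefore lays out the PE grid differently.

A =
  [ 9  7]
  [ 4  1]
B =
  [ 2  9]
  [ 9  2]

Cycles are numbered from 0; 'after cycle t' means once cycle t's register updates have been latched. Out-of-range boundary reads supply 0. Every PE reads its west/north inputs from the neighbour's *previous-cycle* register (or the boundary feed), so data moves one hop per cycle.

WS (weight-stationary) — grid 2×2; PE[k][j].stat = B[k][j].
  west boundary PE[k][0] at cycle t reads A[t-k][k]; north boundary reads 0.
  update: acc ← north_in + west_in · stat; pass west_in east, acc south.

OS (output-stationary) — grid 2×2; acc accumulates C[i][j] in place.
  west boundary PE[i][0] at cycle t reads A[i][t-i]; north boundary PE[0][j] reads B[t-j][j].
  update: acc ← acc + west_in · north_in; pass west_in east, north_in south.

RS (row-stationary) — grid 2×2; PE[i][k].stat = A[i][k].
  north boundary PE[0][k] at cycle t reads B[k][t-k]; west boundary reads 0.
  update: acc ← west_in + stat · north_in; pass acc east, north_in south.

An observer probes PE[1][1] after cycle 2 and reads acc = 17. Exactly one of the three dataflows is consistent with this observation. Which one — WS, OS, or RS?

WS [2×2] PE[1][1] across cycles:
  c0 r1c1: 0 / 0 / 0
  c1 r1c1: 0 / 0 / 0
  c2 r1c1: 95 / 7 / 95
OS [2×2] PE[1][1] across cycles:
  c0 r1c1: 0 / 0 / 0
  c1 r1c1: 0 / 0 / 0
  c2 r1c1: 36 / 4 / 9
RS [2×2] PE[1][1] across cycles:
  c0 r1c1: 0 / 0 / 0
  c1 r1c1: 0 / 0 / 0
  c2 r1c1: 17 / 17 / 9

dataflow = RS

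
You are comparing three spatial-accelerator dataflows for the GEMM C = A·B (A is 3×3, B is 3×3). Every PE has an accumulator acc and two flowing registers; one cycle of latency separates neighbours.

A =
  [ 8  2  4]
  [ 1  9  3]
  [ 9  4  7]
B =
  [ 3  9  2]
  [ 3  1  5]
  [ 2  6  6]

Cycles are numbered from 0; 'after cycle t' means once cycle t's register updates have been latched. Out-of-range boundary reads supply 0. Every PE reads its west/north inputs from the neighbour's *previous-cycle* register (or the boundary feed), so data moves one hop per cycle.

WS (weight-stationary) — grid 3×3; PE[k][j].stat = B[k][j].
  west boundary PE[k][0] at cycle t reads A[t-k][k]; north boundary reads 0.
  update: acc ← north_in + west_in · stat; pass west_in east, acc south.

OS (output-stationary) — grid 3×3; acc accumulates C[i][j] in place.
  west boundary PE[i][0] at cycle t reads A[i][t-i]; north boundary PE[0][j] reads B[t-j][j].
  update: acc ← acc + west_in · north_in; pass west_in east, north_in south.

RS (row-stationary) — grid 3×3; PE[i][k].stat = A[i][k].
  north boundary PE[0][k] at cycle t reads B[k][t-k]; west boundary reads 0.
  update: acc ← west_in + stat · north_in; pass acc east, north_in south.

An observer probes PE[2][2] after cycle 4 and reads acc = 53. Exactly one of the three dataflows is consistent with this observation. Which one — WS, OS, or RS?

dataflow = RS

— WS: 3×3; PE[2][2] trace:
  @0  [2,2]  acc 0  |  →0  ↓0
  @1  [2,2]  acc 0  |  →0  ↓0
  @2  [2,2]  acc 0  |  →0  ↓0
  @3  [2,2]  acc 0  |  →0  ↓0
  @4  [2,2]  acc 50  |  →4  ↓50
— OS: 3×3; PE[2][2] trace:
  @0  [2,2]  acc 0  |  →0  ↓0
  @1  [2,2]  acc 0  |  →0  ↓0
  @2  [2,2]  acc 0  |  →0  ↓0
  @3  [2,2]  acc 0  |  →0  ↓0
  @4  [2,2]  acc 18  |  →9  ↓2
— RS: 3×3; PE[2][2] trace:
  @0  [2,2]  acc 0  |  →0  ↓0
  @1  [2,2]  acc 0  |  →0  ↓0
  @2  [2,2]  acc 0  |  →0  ↓0
  @3  [2,2]  acc 0  |  →0  ↓0
  @4  [2,2]  acc 53  |  →53  ↓2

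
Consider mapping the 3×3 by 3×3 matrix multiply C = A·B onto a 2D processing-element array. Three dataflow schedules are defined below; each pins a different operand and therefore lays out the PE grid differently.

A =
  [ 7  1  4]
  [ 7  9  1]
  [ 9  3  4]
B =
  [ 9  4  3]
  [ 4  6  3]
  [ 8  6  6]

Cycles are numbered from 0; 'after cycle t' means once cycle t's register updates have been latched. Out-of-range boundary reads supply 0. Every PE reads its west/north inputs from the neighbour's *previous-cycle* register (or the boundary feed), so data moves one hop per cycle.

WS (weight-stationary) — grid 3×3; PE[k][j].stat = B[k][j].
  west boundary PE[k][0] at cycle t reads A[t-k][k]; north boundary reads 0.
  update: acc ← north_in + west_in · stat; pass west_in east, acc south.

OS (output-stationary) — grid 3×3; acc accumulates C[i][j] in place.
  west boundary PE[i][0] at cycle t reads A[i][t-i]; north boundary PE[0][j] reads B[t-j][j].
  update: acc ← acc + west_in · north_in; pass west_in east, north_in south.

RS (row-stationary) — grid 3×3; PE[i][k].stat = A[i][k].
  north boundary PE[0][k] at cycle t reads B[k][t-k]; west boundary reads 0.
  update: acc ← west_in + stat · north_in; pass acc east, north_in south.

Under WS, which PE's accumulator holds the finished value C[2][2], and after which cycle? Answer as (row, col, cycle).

(row, col, cycle) = (2, 2, 6)

WS — PE[2][2] is where C[2][2] collects:
  t=0 PE[2][2]: acc=0 h=0 v=0
  t=1 PE[2][2]: acc=0 h=0 v=0
  t=2 PE[2][2]: acc=0 h=0 v=0
  t=3 PE[2][2]: acc=0 h=0 v=0
  t=4 PE[2][2]: acc=48 h=4 v=48
  t=5 PE[2][2]: acc=54 h=1 v=54
  t=6 PE[2][2]: acc=60 h=4 v=60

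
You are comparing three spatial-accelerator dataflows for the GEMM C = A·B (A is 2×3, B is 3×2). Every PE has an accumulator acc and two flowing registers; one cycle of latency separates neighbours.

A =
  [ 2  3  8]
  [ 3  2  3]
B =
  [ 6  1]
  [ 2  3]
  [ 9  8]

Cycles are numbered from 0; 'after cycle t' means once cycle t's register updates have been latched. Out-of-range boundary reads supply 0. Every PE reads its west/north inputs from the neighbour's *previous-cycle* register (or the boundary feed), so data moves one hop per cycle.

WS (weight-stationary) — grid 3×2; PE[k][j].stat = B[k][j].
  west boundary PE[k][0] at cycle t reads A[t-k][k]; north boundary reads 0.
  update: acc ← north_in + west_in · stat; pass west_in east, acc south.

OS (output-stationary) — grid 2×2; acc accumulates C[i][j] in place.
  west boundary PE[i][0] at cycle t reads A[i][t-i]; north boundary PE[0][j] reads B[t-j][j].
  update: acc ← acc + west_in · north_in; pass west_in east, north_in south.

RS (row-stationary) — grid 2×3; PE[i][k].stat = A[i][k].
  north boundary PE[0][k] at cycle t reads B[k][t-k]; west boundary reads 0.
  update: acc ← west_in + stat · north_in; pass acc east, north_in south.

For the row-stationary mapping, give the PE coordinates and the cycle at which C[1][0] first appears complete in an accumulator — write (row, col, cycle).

(row, col, cycle) = (1, 2, 3)

RS — PE[1][2] is where C[1][0] collects:
  @0  [1,2]  acc 0  |  →0  ↓0
  @1  [1,2]  acc 0  |  →0  ↓0
  @2  [1,2]  acc 0  |  →0  ↓0
  @3  [1,2]  acc 49  |  →49  ↓9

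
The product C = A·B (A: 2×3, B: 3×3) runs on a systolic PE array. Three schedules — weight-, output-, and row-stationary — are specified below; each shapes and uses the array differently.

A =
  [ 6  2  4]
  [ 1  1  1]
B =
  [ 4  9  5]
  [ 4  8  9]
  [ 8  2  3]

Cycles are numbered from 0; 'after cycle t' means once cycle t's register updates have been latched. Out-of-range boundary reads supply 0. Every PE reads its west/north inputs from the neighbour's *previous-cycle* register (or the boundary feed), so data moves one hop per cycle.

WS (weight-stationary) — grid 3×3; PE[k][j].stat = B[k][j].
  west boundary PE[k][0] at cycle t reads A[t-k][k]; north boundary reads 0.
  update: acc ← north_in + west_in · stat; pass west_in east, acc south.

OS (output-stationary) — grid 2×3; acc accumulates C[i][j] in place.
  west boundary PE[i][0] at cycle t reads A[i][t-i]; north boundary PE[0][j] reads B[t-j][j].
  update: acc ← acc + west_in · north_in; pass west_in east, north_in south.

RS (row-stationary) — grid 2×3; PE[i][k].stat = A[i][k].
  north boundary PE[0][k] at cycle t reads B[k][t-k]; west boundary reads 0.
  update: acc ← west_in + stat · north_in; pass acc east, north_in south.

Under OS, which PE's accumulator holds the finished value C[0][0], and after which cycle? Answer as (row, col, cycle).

(row, col, cycle) = (0, 0, 2)

OS — PE[0][0] is where C[0][0] collects:
  t=0 PE[0][0]: acc=24 h=6 v=4
  t=1 PE[0][0]: acc=32 h=2 v=4
  t=2 PE[0][0]: acc=64 h=4 v=8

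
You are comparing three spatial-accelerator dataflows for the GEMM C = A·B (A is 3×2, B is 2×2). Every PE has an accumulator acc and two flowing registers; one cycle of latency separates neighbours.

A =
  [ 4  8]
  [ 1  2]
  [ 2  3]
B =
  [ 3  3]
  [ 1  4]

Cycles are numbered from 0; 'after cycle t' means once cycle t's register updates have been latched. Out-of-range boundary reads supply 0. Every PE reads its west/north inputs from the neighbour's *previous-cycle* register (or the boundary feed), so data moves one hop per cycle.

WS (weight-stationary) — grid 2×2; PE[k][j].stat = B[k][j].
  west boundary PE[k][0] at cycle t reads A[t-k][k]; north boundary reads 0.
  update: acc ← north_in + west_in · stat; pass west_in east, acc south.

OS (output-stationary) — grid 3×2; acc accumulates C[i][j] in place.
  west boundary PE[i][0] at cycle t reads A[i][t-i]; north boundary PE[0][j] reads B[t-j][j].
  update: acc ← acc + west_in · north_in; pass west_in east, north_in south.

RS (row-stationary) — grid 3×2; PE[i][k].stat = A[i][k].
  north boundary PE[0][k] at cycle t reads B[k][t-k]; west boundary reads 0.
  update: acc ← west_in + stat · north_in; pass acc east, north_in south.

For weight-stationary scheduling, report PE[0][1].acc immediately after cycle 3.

WS on a 2×2 grid — tracing PE[0][1] and its feeders:
  @0  [0,0]  acc 12  |  →4  ↓12
  @0  [0,1]  acc 0  |  →0  ↓0
  @1  [0,0]  acc 3  |  →1  ↓3
  @1  [0,1]  acc 12  |  →4  ↓12
  @2  [0,0]  acc 6  |  →2  ↓6
  @2  [0,1]  acc 3  |  →1  ↓3
  @3  [0,0]  acc 0  |  →0  ↓0
  @3  [0,1]  acc 6  |  →2  ↓6

PE[0][1].acc = 6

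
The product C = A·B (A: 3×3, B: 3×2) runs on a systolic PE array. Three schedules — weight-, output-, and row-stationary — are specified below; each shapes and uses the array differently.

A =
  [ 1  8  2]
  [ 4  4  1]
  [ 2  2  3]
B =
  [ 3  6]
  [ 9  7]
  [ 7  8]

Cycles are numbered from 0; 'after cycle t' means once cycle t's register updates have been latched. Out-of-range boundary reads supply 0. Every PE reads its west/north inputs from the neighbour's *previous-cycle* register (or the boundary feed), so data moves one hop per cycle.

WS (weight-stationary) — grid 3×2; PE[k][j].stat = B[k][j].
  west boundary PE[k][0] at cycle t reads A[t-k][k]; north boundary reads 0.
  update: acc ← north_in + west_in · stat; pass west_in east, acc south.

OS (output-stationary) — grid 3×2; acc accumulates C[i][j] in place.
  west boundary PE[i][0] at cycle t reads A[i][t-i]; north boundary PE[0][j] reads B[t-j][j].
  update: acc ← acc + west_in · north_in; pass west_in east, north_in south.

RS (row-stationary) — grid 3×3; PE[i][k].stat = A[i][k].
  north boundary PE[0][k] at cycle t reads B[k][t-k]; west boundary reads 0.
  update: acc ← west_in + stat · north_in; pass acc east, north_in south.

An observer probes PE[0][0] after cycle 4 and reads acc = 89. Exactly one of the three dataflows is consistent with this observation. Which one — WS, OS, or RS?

dataflow = OS

WS [3×2] PE[0][0] across cycles:
  step 0 · PE0,0: acc=3; fwd→1 fwd↓3
  step 1 · PE0,0: acc=12; fwd→4 fwd↓12
  step 2 · PE0,0: acc=6; fwd→2 fwd↓6
  step 3 · PE0,0: acc=0; fwd→0 fwd↓0
  step 4 · PE0,0: acc=0; fwd→0 fwd↓0
OS [3×2] PE[0][0] across cycles:
  step 0 · PE0,0: acc=3; fwd→1 fwd↓3
  step 1 · PE0,0: acc=75; fwd→8 fwd↓9
  step 2 · PE0,0: acc=89; fwd→2 fwd↓7
  step 3 · PE0,0: acc=89; fwd→0 fwd↓0
  step 4 · PE0,0: acc=89; fwd→0 fwd↓0
RS [3×3] PE[0][0] across cycles:
  step 0 · PE0,0: acc=3; fwd→3 fwd↓3
  step 1 · PE0,0: acc=6; fwd→6 fwd↓6
  step 2 · PE0,0: acc=0; fwd→0 fwd↓0
  step 3 · PE0,0: acc=0; fwd→0 fwd↓0
  step 4 · PE0,0: acc=0; fwd→0 fwd↓0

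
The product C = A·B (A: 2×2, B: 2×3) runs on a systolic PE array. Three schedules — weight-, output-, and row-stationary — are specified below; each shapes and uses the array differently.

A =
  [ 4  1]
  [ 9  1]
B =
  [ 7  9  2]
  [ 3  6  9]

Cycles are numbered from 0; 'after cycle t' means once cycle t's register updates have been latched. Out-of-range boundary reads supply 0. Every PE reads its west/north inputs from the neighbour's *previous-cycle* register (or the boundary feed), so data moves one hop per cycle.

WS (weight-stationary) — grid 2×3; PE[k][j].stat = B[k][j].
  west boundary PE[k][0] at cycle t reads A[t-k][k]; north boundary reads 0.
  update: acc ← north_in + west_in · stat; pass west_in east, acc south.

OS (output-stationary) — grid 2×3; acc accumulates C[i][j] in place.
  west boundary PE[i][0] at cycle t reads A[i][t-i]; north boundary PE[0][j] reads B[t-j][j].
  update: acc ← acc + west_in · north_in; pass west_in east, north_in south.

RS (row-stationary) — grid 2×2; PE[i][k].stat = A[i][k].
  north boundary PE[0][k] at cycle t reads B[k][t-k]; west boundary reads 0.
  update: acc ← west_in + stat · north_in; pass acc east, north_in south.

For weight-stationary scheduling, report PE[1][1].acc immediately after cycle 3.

WS on a 2×3 grid — tracing PE[1][1] and its feeders:
  [0] (0,1) acc=0 (h:0 v:0)
  [0] (1,0) acc=0 (h:0 v:0)
  [0] (1,1) acc=0 (h:0 v:0)
  [1] (0,1) acc=36 (h:4 v:36)
  [1] (1,0) acc=31 (h:1 v:31)
  [1] (1,1) acc=0 (h:0 v:0)
  [2] (0,1) acc=81 (h:9 v:81)
  [2] (1,0) acc=66 (h:1 v:66)
  [2] (1,1) acc=42 (h:1 v:42)
  [3] (0,1) acc=0 (h:0 v:0)
  [3] (1,0) acc=0 (h:0 v:0)
  [3] (1,1) acc=87 (h:1 v:87)

PE[1][1].acc = 87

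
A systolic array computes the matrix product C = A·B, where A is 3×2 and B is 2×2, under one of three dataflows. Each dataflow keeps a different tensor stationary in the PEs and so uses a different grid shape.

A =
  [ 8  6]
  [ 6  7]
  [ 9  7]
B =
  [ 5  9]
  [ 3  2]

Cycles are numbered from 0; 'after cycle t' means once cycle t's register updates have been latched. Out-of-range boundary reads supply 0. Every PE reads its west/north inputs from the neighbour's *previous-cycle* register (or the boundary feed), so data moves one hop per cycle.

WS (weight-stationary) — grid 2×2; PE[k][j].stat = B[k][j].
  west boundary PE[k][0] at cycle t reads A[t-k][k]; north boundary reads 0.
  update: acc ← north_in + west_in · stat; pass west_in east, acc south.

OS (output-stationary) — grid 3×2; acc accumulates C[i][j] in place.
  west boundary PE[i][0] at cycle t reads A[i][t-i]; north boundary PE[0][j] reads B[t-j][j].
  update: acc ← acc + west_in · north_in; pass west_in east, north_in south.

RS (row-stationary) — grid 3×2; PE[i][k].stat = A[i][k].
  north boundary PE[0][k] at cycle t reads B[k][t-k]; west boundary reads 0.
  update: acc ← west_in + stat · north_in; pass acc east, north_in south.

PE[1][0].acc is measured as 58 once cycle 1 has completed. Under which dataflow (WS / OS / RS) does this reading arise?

WS [2×2] PE[1][0] across cycles:
  step 0 · PE1,0: acc=0; fwd→0 fwd↓0
  step 1 · PE1,0: acc=58; fwd→6 fwd↓58
OS [3×2] PE[1][0] across cycles:
  step 0 · PE1,0: acc=0; fwd→0 fwd↓0
  step 1 · PE1,0: acc=30; fwd→6 fwd↓5
RS [3×2] PE[1][0] across cycles:
  step 0 · PE1,0: acc=0; fwd→0 fwd↓0
  step 1 · PE1,0: acc=30; fwd→30 fwd↓5

dataflow = WS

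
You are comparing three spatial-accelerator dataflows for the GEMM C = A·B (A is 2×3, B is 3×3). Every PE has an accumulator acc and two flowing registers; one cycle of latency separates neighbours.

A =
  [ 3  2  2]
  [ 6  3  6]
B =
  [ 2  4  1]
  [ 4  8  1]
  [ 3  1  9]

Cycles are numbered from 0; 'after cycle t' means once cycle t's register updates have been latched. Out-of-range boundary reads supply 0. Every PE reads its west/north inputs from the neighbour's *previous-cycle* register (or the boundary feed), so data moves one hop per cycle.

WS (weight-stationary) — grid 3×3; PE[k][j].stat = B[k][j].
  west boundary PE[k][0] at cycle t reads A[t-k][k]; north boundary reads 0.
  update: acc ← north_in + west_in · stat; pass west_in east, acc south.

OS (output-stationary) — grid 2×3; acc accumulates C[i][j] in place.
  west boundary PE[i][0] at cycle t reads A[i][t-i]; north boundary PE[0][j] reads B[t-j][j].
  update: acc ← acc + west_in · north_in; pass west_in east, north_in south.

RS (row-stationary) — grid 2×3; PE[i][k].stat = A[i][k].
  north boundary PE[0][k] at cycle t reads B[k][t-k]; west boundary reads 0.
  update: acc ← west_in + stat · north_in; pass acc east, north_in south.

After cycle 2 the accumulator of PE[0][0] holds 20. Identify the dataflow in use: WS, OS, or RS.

dataflow = OS

WS (3×3 grid), PE[0][0]:
  0: (0,0).acc=6  regs=<3,6>
  1: (0,0).acc=12  regs=<6,12>
  2: (0,0).acc=0  regs=<0,0>
OS (2×3 grid), PE[0][0]:
  0: (0,0).acc=6  regs=<3,2>
  1: (0,0).acc=14  regs=<2,4>
  2: (0,0).acc=20  regs=<2,3>
RS (2×3 grid), PE[0][0]:
  0: (0,0).acc=6  regs=<6,2>
  1: (0,0).acc=12  regs=<12,4>
  2: (0,0).acc=3  regs=<3,1>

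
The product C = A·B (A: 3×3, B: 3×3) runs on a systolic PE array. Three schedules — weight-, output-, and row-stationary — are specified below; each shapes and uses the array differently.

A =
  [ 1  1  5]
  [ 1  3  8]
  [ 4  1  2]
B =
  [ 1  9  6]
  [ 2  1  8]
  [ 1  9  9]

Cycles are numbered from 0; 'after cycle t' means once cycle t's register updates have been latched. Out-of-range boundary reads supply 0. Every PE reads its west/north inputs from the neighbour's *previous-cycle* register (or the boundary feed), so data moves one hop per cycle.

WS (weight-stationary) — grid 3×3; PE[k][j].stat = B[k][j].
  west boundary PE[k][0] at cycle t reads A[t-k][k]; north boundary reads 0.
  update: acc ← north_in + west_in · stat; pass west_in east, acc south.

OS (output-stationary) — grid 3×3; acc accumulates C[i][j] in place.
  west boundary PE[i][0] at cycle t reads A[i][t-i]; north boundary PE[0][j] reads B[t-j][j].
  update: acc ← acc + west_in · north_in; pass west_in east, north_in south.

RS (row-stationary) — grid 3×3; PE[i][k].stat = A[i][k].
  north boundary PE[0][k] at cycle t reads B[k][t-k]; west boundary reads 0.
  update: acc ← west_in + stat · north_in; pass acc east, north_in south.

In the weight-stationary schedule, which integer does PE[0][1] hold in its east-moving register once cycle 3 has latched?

WS (3×3). Following PE[0][1] plus its west/north inputs:
  cycle 0: PE[0][0] → acc 1, east 1, south 1
  cycle 0: PE[0][1] → acc 0, east 0, south 0
  cycle 1: PE[0][0] → acc 1, east 1, south 1
  cycle 1: PE[0][1] → acc 9, east 1, south 9
  cycle 2: PE[0][0] → acc 4, east 4, south 4
  cycle 2: PE[0][1] → acc 9, east 1, south 9
  cycle 3: PE[0][0] → acc 0, east 0, south 0
  cycle 3: PE[0][1] → acc 36, east 4, south 36

register = 4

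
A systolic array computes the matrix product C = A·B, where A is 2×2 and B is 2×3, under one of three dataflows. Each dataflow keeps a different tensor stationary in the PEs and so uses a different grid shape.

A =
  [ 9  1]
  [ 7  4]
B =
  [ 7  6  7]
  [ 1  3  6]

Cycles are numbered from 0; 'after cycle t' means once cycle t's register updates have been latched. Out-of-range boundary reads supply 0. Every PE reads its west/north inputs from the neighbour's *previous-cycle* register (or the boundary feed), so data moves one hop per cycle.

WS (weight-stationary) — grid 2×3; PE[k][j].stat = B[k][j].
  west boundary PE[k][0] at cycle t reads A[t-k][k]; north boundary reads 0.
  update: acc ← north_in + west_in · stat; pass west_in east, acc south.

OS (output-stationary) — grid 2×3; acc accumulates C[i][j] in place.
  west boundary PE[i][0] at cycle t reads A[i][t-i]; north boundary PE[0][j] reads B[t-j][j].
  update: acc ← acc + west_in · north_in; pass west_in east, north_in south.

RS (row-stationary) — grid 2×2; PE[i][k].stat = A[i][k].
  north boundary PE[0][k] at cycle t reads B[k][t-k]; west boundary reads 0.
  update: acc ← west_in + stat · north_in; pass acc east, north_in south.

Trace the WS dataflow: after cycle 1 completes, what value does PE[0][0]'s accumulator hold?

Tracing WS — 2×3 array, target PE[0][0]:
  cycle 0: PE[0][0] → acc 63, east 9, south 63
  cycle 1: PE[0][0] → acc 49, east 7, south 49

PE[0][0].acc = 49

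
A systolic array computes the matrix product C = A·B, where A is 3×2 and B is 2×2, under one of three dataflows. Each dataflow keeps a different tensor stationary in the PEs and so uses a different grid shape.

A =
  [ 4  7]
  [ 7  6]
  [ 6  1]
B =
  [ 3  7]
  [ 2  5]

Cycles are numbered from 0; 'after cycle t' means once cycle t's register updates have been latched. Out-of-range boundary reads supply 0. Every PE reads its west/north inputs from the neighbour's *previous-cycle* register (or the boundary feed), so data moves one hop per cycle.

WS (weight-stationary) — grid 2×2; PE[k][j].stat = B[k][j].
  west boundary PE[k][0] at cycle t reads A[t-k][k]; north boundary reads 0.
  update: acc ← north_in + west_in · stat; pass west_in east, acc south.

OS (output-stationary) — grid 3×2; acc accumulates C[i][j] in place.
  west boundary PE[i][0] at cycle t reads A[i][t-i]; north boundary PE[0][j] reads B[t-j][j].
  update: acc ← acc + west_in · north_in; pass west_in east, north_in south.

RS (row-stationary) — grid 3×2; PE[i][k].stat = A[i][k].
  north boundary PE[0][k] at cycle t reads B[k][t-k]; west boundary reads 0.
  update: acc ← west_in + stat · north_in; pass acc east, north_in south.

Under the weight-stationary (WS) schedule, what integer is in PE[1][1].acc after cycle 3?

WS 2×2: PE[1][1] cycle-by-cycle (with neighbour feeds):
  c0 r0c1: 0 / 0 / 0
  c0 r1c0: 0 / 0 / 0
  c0 r1c1: 0 / 0 / 0
  c1 r0c1: 28 / 4 / 28
  c1 r1c0: 26 / 7 / 26
  c1 r1c1: 0 / 0 / 0
  c2 r0c1: 49 / 7 / 49
  c2 r1c0: 33 / 6 / 33
  c2 r1c1: 63 / 7 / 63
  c3 r0c1: 42 / 6 / 42
  c3 r1c0: 20 / 1 / 20
  c3 r1c1: 79 / 6 / 79

PE[1][1].acc = 79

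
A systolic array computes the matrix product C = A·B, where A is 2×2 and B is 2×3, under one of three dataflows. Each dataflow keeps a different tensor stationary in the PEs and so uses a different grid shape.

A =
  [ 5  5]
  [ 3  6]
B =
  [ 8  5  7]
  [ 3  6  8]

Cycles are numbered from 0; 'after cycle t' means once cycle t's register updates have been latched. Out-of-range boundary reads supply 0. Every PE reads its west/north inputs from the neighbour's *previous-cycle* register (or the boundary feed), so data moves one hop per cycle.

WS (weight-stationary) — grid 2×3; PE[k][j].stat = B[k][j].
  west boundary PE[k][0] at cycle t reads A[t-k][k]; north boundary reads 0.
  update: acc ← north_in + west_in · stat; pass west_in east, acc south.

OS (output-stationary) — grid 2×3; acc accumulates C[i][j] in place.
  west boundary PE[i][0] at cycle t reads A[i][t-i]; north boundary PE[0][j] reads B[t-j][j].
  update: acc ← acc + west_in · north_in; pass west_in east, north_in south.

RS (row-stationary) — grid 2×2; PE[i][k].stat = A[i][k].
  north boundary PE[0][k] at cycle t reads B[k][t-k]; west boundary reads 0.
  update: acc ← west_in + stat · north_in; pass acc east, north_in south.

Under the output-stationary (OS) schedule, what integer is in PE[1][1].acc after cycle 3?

OS 2×3: PE[1][1] cycle-by-cycle (with neighbour feeds):
  c0 r0c1: 0 / 0 / 0
  c0 r1c0: 0 / 0 / 0
  c0 r1c1: 0 / 0 / 0
  c1 r0c1: 25 / 5 / 5
  c1 r1c0: 24 / 3 / 8
  c1 r1c1: 0 / 0 / 0
  c2 r0c1: 55 / 5 / 6
  c2 r1c0: 42 / 6 / 3
  c2 r1c1: 15 / 3 / 5
  c3 r0c1: 55 / 0 / 0
  c3 r1c0: 42 / 0 / 0
  c3 r1c1: 51 / 6 / 6

PE[1][1].acc = 51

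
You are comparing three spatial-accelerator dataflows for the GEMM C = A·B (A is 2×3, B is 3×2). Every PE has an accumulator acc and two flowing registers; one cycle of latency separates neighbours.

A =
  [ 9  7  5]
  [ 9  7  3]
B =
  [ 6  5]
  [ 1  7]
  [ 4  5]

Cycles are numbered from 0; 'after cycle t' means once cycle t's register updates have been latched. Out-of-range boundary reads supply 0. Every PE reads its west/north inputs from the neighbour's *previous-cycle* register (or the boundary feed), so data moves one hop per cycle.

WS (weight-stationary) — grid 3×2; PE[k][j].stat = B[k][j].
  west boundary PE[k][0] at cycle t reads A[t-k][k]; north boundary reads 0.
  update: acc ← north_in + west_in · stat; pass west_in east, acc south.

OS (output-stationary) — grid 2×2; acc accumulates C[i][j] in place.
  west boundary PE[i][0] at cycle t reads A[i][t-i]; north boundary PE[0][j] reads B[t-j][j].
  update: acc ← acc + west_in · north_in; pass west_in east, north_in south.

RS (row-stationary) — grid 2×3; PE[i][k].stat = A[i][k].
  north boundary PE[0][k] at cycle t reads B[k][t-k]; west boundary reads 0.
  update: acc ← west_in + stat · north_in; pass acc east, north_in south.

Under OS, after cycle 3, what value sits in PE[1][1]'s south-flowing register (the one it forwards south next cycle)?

OS 2×2: PE[1][1] cycle-by-cycle (with neighbour feeds):
  @0  [0,1]  acc 0  |  →0  ↓0
  @0  [1,0]  acc 0  |  →0  ↓0
  @0  [1,1]  acc 0  |  →0  ↓0
  @1  [0,1]  acc 45  |  →9  ↓5
  @1  [1,0]  acc 54  |  →9  ↓6
  @1  [1,1]  acc 0  |  →0  ↓0
  @2  [0,1]  acc 94  |  →7  ↓7
  @2  [1,0]  acc 61  |  →7  ↓1
  @2  [1,1]  acc 45  |  →9  ↓5
  @3  [0,1]  acc 119  |  →5  ↓5
  @3  [1,0]  acc 73  |  →3  ↓4
  @3  [1,1]  acc 94  |  →7  ↓7

register = 7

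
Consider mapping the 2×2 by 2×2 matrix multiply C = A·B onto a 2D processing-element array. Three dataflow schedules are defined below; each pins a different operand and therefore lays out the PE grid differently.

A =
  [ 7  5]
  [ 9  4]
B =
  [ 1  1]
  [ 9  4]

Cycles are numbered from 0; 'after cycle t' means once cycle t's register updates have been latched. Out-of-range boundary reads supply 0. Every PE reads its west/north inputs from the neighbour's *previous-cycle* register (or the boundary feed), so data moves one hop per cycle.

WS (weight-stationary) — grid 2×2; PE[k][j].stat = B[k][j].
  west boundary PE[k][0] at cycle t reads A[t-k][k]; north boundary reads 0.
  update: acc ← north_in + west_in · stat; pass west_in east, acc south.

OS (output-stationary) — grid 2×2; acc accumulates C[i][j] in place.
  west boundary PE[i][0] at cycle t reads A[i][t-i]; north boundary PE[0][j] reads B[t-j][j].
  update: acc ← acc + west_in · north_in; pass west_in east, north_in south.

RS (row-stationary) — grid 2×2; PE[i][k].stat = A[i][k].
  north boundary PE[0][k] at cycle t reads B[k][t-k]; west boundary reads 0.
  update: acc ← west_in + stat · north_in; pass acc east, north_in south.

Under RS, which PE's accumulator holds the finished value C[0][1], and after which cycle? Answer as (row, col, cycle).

RS: C[0][1] accumulates in PE[0][1]:
  after 0 — PE[0][1] acc=0, pass-E 0, pass-S 0
  after 1 — PE[0][1] acc=52, pass-E 52, pass-S 9
  after 2 — PE[0][1] acc=27, pass-E 27, pass-S 4

(row, col, cycle) = (0, 1, 2)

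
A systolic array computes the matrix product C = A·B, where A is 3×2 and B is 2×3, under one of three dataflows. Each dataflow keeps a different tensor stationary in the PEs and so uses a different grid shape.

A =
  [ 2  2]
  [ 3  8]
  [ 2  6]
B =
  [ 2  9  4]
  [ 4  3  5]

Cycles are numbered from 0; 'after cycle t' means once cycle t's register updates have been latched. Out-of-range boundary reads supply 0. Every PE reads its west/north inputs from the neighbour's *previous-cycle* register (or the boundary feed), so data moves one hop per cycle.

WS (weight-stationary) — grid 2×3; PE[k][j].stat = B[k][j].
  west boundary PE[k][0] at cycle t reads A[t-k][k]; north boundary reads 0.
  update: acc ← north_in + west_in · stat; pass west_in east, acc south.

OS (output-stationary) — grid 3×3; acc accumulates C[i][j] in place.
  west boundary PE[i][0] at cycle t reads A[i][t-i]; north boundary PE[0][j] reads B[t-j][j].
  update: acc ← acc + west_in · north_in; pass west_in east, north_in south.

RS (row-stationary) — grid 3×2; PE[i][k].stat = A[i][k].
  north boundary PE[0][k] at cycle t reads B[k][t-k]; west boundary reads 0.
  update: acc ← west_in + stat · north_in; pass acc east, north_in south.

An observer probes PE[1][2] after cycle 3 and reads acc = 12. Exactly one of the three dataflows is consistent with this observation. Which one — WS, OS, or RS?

dataflow = OS

Under WS (2×3), PE[1][2]:
  step 0 · PE1,2: acc=0; fwd→0 fwd↓0
  step 1 · PE1,2: acc=0; fwd→0 fwd↓0
  step 2 · PE1,2: acc=0; fwd→0 fwd↓0
  step 3 · PE1,2: acc=18; fwd→2 fwd↓18
Under OS (3×3), PE[1][2]:
  step 0 · PE1,2: acc=0; fwd→0 fwd↓0
  step 1 · PE1,2: acc=0; fwd→0 fwd↓0
  step 2 · PE1,2: acc=0; fwd→0 fwd↓0
  step 3 · PE1,2: acc=12; fwd→3 fwd↓4
RS (3×2): PE[1][2] does not exist.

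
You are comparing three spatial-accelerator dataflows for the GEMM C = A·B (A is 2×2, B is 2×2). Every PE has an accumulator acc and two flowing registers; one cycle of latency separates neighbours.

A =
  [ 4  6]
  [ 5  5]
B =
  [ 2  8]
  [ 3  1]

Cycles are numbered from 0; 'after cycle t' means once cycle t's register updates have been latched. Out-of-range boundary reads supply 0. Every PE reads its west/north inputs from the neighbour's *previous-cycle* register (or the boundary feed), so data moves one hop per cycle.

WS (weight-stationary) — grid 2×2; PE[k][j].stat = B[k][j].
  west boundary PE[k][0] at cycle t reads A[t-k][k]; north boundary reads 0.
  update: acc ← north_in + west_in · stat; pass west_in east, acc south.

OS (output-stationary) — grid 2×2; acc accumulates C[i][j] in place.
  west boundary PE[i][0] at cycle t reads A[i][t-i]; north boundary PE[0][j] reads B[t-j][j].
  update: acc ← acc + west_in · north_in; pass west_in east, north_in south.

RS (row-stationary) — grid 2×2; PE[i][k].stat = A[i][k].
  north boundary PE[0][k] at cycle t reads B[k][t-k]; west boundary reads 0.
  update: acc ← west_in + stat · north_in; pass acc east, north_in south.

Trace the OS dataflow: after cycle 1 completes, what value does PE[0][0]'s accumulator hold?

PE[0][0].acc = 26

Tracing OS — 2×2 array, target PE[0][0]:
  after 0 — PE[0][0] acc=8, pass-E 4, pass-S 2
  after 1 — PE[0][0] acc=26, pass-E 6, pass-S 3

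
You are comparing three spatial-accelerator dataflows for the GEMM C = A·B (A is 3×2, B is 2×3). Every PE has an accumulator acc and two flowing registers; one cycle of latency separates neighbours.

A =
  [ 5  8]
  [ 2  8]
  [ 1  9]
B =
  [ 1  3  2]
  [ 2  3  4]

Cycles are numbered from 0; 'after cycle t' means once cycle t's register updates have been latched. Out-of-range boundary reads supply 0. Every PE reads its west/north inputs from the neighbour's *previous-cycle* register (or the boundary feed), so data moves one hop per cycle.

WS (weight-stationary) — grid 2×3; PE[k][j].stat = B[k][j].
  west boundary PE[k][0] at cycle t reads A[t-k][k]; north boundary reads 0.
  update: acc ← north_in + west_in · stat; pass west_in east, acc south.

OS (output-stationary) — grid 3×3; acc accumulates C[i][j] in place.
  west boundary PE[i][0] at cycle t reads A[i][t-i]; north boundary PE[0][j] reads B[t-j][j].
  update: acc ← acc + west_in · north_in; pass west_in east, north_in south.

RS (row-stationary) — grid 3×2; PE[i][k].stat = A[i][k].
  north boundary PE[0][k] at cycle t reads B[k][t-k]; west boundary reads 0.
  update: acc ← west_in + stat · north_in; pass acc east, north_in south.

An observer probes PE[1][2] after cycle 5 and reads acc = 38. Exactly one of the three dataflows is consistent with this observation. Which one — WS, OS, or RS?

— WS: 2×3; PE[1][2] trace:
  0: (1,2).acc=0  regs=<0,0>
  1: (1,2).acc=0  regs=<0,0>
  2: (1,2).acc=0  regs=<0,0>
  3: (1,2).acc=42  regs=<8,42>
  4: (1,2).acc=36  regs=<8,36>
  5: (1,2).acc=38  regs=<9,38>
— OS: 3×3; PE[1][2] trace:
  0: (1,2).acc=0  regs=<0,0>
  1: (1,2).acc=0  regs=<0,0>
  2: (1,2).acc=0  regs=<0,0>
  3: (1,2).acc=4  regs=<2,2>
  4: (1,2).acc=36  regs=<8,4>
  5: (1,2).acc=36  regs=<0,0>
RS (3×2): PE[1][2] does not exist.

dataflow = WS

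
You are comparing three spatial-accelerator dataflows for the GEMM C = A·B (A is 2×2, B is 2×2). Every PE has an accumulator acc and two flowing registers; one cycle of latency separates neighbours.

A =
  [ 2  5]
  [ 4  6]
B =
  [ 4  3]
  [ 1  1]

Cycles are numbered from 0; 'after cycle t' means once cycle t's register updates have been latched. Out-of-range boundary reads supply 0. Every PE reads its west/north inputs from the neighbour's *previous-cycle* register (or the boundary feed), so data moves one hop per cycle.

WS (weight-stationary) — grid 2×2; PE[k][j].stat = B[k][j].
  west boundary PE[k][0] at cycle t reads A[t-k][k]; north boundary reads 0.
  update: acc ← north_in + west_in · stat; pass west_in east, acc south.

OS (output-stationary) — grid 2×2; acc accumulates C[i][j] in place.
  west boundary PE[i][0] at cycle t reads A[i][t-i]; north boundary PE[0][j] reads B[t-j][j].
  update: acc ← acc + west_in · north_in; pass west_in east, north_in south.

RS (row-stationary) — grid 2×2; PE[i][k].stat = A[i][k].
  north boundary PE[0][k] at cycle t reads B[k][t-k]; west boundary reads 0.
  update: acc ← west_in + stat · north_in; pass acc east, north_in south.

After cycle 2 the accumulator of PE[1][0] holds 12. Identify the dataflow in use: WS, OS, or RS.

Under WS (2×2), PE[1][0]:
  t=0 PE[1][0]: acc=0 h=0 v=0
  t=1 PE[1][0]: acc=13 h=5 v=13
  t=2 PE[1][0]: acc=22 h=6 v=22
Under OS (2×2), PE[1][0]:
  t=0 PE[1][0]: acc=0 h=0 v=0
  t=1 PE[1][0]: acc=16 h=4 v=4
  t=2 PE[1][0]: acc=22 h=6 v=1
Under RS (2×2), PE[1][0]:
  t=0 PE[1][0]: acc=0 h=0 v=0
  t=1 PE[1][0]: acc=16 h=16 v=4
  t=2 PE[1][0]: acc=12 h=12 v=3

dataflow = RS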